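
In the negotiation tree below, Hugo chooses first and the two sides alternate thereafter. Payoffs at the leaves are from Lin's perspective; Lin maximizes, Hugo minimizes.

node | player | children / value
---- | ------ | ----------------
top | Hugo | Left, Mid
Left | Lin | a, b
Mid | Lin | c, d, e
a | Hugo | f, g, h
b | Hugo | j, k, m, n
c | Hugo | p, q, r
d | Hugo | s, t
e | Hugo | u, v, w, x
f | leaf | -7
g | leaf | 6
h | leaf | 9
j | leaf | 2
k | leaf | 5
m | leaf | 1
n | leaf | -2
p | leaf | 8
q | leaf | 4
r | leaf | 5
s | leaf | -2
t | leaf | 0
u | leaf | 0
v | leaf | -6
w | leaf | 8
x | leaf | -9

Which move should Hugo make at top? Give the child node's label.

a (Hugo): min(-7, 6, 9) = -7
b (Hugo): min(2, 5, 1, -2) = -2
Left (Lin): max(-7, -2) = -2
c (Hugo): min(8, 4, 5) = 4
d (Hugo): min(-2, 0) = -2
e (Hugo): min(0, -6, 8, -9) = -9
Mid (Lin): max(4, -2, -9) = 4
top (Hugo): min(-2, 4) = -2
Hugo at top wants the lowest of {Left=-2, Mid=4}, so chooses Left.

Left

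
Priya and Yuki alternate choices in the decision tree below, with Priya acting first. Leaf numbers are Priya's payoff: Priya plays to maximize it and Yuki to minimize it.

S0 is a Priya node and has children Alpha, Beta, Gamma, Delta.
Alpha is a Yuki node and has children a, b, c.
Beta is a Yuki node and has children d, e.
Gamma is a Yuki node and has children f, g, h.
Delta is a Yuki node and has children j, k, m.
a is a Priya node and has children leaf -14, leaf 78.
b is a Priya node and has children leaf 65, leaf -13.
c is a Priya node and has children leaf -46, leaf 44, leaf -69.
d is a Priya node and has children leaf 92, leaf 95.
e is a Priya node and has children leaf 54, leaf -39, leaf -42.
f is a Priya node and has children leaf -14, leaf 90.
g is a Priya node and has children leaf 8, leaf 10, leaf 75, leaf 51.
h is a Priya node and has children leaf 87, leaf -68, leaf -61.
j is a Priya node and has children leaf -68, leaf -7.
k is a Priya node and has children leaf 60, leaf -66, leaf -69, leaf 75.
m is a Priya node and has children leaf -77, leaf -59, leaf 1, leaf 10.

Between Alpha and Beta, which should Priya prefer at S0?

a (Priya): max(-14, 78) = 78
b (Priya): max(65, -13) = 65
c (Priya): max(-46, 44, -69) = 44
Alpha (Yuki): min(78, 65, 44) = 44
d (Priya): max(92, 95) = 95
e (Priya): max(54, -39, -42) = 54
Beta (Yuki): min(95, 54) = 54
Priya prefers the higher value; Alpha=44, Beta=54. Beta is better since 54 > 44.

Beta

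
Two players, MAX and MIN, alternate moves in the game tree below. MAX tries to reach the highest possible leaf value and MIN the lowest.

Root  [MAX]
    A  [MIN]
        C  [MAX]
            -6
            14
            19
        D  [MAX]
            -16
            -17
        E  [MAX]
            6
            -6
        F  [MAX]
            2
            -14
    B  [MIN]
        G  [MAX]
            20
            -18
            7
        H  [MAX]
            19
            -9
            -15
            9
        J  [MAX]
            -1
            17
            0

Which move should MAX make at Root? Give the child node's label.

C (MAX): max(-6, 14, 19) = 19
D (MAX): max(-16, -17) = -16
E (MAX): max(6, -6) = 6
F (MAX): max(2, -14) = 2
A (MIN): min(19, -16, 6, 2) = -16
G (MAX): max(20, -18, 7) = 20
H (MAX): max(19, -9, -15, 9) = 19
J (MAX): max(-1, 17, 0) = 17
B (MIN): min(20, 19, 17) = 17
Root (MAX): max(-16, 17) = 17
MAX at Root wants the highest of {A=-16, B=17}, so chooses B.

B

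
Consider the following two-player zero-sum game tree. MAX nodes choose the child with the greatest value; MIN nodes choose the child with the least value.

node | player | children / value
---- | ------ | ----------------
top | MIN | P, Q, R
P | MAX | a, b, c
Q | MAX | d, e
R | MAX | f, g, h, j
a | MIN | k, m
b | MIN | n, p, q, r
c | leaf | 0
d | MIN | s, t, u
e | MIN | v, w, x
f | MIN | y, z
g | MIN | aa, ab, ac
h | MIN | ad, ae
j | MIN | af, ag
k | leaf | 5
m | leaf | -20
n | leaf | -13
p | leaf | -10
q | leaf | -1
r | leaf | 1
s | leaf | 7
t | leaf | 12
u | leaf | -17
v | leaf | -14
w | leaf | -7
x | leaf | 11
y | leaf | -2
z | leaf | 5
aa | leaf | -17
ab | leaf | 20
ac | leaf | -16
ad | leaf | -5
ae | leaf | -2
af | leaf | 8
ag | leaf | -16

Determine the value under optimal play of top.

-14

a (MIN): min(5, -20) = -20
b (MIN): min(-13, -10, -1, 1) = -13
P (MAX): max(-20, -13, 0) = 0
d (MIN): min(7, 12, -17) = -17
e (MIN): min(-14, -7, 11) = -14
Q (MAX): max(-17, -14) = -14
f (MIN): min(-2, 5) = -2
g (MIN): min(-17, 20, -16) = -17
h (MIN): min(-5, -2) = -5
j (MIN): min(8, -16) = -16
R (MAX): max(-2, -17, -5, -16) = -2
top (MIN): min(0, -14, -2) = -14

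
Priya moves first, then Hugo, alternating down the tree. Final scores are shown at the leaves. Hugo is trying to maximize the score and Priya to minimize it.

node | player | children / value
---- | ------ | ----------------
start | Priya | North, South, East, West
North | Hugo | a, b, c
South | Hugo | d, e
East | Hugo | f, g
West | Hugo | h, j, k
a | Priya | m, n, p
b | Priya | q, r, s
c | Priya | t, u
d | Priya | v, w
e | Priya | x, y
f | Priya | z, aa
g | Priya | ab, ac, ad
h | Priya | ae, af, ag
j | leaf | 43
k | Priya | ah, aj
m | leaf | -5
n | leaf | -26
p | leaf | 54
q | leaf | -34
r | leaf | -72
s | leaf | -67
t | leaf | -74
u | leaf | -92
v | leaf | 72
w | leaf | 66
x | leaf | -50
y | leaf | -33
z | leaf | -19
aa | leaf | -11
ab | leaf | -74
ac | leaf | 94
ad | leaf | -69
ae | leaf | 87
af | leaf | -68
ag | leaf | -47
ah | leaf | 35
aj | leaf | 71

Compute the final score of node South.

d (Priya): min(72, 66) = 66
e (Priya): min(-50, -33) = -50
South (Hugo): max(66, -50) = 66

66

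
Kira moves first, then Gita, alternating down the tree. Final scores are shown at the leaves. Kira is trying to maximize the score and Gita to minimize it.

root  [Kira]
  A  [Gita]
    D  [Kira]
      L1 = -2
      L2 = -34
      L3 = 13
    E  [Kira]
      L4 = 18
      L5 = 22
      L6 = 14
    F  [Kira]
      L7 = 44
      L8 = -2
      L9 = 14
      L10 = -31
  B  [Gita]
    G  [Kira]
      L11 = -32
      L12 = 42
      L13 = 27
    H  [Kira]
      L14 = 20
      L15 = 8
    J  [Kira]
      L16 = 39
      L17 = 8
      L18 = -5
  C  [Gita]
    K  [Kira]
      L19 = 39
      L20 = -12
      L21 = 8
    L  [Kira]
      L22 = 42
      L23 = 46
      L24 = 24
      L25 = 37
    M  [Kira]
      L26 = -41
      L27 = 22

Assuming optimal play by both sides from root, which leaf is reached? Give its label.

L27

D (Kira): max(-2, -34, 13) = 13
E (Kira): max(18, 22, 14) = 22
F (Kira): max(44, -2, 14, -31) = 44
A (Gita): min(13, 22, 44) = 13
G (Kira): max(-32, 42, 27) = 42
H (Kira): max(20, 8) = 20
J (Kira): max(39, 8, -5) = 39
B (Gita): min(42, 20, 39) = 20
K (Kira): max(39, -12, 8) = 39
L (Kira): max(42, 46, 24, 37) = 46
M (Kira): max(-41, 22) = 22
C (Gita): min(39, 46, 22) = 22
root (Kira): max(13, 20, 22) = 22
At root, Kira picks C (highest: 22).
At C, Gita picks M (lowest: 22).
At M, Kira picks L27 (highest: 22).
Terminal value 22.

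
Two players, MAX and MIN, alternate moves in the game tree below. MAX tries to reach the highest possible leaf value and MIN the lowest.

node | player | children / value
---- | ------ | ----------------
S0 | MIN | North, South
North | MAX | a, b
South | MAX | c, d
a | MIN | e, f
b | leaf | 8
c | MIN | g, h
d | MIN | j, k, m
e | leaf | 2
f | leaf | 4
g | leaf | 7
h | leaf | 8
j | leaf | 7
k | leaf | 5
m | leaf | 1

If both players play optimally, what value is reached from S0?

7

a (MIN): min(2, 4) = 2
North (MAX): max(2, 8) = 8
c (MIN): min(7, 8) = 7
d (MIN): min(7, 5, 1) = 1
South (MAX): max(7, 1) = 7
S0 (MIN): min(8, 7) = 7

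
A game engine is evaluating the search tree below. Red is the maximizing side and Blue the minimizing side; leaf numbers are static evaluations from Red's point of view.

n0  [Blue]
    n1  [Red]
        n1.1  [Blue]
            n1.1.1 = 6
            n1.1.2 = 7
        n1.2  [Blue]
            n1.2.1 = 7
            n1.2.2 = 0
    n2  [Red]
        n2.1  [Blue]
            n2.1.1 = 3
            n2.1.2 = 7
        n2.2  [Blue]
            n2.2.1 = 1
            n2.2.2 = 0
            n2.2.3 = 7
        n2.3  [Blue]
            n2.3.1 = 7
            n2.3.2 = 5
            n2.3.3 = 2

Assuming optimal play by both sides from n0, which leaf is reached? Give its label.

n2.1.1

n1.1 (Blue): min(6, 7) = 6
n1.2 (Blue): min(7, 0) = 0
n1 (Red): max(6, 0) = 6
n2.1 (Blue): min(3, 7) = 3
n2.2 (Blue): min(1, 0, 7) = 0
n2.3 (Blue): min(7, 5, 2) = 2
n2 (Red): max(3, 0, 2) = 3
n0 (Blue): min(6, 3) = 3
At n0, Blue picks n2 (lowest: 3).
At n2, Red picks n2.1 (highest: 3).
At n2.1, Blue picks n2.1.1 (lowest: 3).
Terminal value 3.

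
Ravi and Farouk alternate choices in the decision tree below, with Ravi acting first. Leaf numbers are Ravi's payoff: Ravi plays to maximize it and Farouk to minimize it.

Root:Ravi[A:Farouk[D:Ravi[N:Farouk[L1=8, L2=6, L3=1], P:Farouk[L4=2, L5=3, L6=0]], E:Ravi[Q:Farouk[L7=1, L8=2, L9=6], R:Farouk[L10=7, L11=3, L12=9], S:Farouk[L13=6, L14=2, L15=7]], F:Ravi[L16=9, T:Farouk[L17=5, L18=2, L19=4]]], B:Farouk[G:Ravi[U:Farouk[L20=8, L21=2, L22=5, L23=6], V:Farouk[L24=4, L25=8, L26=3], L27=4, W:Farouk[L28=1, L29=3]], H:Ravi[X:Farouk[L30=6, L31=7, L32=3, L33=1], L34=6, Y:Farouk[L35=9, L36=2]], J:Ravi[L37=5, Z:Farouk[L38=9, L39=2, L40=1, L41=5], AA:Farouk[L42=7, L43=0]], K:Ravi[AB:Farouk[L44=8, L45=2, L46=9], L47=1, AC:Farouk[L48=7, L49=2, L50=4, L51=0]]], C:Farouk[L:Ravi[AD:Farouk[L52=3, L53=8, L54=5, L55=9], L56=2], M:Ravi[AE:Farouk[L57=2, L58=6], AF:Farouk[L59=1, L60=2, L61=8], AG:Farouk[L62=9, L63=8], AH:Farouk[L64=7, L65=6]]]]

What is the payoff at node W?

1

W (Farouk): min(1, 3) = 1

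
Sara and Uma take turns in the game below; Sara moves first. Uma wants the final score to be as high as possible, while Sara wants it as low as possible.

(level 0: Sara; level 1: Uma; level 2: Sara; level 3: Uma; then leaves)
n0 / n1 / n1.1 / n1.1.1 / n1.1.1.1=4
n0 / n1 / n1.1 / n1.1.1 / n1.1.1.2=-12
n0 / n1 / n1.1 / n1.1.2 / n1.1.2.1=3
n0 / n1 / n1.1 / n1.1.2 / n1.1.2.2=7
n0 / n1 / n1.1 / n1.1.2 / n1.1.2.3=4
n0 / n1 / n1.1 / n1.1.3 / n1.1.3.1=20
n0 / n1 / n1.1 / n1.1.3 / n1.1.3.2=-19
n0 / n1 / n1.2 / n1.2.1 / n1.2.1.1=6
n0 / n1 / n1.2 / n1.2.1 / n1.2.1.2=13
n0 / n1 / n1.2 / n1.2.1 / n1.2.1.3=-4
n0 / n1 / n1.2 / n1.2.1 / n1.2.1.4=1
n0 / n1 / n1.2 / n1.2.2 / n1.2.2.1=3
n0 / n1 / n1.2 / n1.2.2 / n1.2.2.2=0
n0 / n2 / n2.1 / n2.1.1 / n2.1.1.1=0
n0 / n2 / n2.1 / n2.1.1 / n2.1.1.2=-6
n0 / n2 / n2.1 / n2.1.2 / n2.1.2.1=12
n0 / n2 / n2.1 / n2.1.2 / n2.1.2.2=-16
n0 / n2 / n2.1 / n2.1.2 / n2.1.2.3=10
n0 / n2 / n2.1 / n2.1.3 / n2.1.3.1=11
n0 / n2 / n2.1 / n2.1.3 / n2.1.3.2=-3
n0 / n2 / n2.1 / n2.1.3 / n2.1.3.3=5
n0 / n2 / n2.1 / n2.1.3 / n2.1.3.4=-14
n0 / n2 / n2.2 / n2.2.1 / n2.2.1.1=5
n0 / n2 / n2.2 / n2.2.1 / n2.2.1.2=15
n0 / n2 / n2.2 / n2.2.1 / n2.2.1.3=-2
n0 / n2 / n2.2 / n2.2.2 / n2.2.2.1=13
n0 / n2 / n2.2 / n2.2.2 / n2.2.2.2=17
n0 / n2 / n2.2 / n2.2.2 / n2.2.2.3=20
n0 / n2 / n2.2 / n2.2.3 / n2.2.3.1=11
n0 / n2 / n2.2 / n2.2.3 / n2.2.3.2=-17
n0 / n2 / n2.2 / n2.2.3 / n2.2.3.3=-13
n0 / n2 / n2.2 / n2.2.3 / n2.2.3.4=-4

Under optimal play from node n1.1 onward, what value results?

4

n1.1.1 (Uma): max(4, -12) = 4
n1.1.2 (Uma): max(3, 7, 4) = 7
n1.1.3 (Uma): max(20, -19) = 20
n1.1 (Sara): min(4, 7, 20) = 4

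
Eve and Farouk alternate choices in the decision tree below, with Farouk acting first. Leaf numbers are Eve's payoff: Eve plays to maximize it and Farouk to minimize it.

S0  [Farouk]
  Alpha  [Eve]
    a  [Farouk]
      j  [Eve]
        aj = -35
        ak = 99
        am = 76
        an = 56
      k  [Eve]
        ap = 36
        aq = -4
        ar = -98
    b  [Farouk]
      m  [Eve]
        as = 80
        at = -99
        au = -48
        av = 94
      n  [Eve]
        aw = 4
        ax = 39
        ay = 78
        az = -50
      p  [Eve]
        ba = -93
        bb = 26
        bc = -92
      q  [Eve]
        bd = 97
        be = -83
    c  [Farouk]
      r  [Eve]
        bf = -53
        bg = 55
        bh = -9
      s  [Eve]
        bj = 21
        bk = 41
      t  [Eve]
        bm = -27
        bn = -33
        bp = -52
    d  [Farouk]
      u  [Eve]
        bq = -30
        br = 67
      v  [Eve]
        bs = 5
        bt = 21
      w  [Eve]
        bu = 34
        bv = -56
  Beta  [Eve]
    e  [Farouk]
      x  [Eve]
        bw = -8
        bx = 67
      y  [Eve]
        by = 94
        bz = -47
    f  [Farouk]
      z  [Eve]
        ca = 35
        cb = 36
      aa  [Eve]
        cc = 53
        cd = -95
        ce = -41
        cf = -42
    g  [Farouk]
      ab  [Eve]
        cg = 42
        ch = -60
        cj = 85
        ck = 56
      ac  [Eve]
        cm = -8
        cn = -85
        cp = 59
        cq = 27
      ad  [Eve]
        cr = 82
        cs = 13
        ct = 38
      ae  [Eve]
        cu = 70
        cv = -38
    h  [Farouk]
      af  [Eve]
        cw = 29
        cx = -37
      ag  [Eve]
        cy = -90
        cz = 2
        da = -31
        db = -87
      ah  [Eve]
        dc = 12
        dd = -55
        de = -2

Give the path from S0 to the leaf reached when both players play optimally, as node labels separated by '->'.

j (Eve): max(-35, 99, 76, 56) = 99
k (Eve): max(36, -4, -98) = 36
a (Farouk): min(99, 36) = 36
m (Eve): max(80, -99, -48, 94) = 94
n (Eve): max(4, 39, 78, -50) = 78
p (Eve): max(-93, 26, -92) = 26
q (Eve): max(97, -83) = 97
b (Farouk): min(94, 78, 26, 97) = 26
r (Eve): max(-53, 55, -9) = 55
s (Eve): max(21, 41) = 41
t (Eve): max(-27, -33, -52) = -27
c (Farouk): min(55, 41, -27) = -27
u (Eve): max(-30, 67) = 67
v (Eve): max(5, 21) = 21
w (Eve): max(34, -56) = 34
d (Farouk): min(67, 21, 34) = 21
Alpha (Eve): max(36, 26, -27, 21) = 36
x (Eve): max(-8, 67) = 67
y (Eve): max(94, -47) = 94
e (Farouk): min(67, 94) = 67
z (Eve): max(35, 36) = 36
aa (Eve): max(53, -95, -41, -42) = 53
f (Farouk): min(36, 53) = 36
ab (Eve): max(42, -60, 85, 56) = 85
ac (Eve): max(-8, -85, 59, 27) = 59
ad (Eve): max(82, 13, 38) = 82
ae (Eve): max(70, -38) = 70
g (Farouk): min(85, 59, 82, 70) = 59
af (Eve): max(29, -37) = 29
ag (Eve): max(-90, 2, -31, -87) = 2
ah (Eve): max(12, -55, -2) = 12
h (Farouk): min(29, 2, 12) = 2
Beta (Eve): max(67, 36, 59, 2) = 67
S0 (Farouk): min(36, 67) = 36
At S0, Farouk picks Alpha (lowest: 36).
At Alpha, Eve picks a (highest: 36).
At a, Farouk picks k (lowest: 36).
At k, Eve picks ap (highest: 36).
Terminal value 36.

S0 -> Alpha -> a -> k -> ap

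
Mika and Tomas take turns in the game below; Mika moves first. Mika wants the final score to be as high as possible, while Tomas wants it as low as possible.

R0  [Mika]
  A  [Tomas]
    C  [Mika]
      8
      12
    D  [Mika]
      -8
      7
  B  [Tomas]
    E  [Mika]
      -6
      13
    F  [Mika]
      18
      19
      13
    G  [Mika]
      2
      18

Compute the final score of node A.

7

C (Mika): max(8, 12) = 12
D (Mika): max(-8, 7) = 7
A (Tomas): min(12, 7) = 7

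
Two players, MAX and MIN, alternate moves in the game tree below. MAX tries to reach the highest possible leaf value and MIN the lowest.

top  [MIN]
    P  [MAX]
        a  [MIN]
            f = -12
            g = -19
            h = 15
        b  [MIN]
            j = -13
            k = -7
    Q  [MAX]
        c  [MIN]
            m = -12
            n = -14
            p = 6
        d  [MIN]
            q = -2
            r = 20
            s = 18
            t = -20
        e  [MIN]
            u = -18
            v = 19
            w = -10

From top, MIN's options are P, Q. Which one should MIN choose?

Q

a (MIN): min(-12, -19, 15) = -19
b (MIN): min(-13, -7) = -13
P (MAX): max(-19, -13) = -13
c (MIN): min(-12, -14, 6) = -14
d (MIN): min(-2, 20, 18, -20) = -20
e (MIN): min(-18, 19, -10) = -18
Q (MAX): max(-14, -20, -18) = -14
top (MIN): min(-13, -14) = -14
MIN at top wants the lowest of {P=-13, Q=-14}, so chooses Q.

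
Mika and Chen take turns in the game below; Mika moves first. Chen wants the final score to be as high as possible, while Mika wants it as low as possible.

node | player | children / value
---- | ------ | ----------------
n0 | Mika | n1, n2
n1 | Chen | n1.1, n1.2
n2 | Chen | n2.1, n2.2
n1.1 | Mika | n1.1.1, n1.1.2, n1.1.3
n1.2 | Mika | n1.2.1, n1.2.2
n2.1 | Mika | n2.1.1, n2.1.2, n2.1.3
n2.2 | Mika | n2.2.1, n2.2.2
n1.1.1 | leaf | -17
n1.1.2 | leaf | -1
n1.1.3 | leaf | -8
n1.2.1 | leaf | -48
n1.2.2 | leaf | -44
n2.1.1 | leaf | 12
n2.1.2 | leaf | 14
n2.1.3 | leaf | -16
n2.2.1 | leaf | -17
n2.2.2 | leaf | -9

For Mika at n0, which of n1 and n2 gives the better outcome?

n1

n1.1 (Mika): min(-17, -1, -8) = -17
n1.2 (Mika): min(-48, -44) = -48
n1 (Chen): max(-17, -48) = -17
n2.1 (Mika): min(12, 14, -16) = -16
n2.2 (Mika): min(-17, -9) = -17
n2 (Chen): max(-16, -17) = -16
Mika prefers the lower value; n1=-17, n2=-16. n1 is better since -17 < -16.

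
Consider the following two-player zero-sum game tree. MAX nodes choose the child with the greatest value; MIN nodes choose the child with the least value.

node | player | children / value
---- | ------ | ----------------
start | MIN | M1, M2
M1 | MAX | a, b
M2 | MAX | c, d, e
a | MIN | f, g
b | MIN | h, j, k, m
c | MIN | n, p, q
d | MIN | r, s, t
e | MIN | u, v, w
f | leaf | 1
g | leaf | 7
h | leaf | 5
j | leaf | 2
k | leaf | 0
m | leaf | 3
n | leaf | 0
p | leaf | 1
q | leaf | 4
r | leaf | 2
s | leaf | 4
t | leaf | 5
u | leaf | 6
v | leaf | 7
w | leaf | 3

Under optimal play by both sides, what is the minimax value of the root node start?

1

a (MIN): min(1, 7) = 1
b (MIN): min(5, 2, 0, 3) = 0
M1 (MAX): max(1, 0) = 1
c (MIN): min(0, 1, 4) = 0
d (MIN): min(2, 4, 5) = 2
e (MIN): min(6, 7, 3) = 3
M2 (MAX): max(0, 2, 3) = 3
start (MIN): min(1, 3) = 1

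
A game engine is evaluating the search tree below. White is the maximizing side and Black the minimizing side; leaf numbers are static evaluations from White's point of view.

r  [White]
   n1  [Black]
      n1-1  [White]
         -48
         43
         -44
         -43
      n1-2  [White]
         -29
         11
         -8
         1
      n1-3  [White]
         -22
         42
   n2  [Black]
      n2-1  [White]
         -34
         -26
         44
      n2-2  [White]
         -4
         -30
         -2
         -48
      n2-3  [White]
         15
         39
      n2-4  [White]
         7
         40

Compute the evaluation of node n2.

n2-1 (White): max(-34, -26, 44) = 44
n2-2 (White): max(-4, -30, -2, -48) = -2
n2-3 (White): max(15, 39) = 39
n2-4 (White): max(7, 40) = 40
n2 (Black): min(44, -2, 39, 40) = -2

-2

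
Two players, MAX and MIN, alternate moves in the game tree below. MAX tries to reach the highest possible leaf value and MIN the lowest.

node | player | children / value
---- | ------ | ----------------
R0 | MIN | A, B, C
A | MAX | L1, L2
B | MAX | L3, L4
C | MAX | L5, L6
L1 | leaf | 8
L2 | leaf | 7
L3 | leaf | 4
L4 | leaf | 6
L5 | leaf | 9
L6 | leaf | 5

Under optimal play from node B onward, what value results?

B (MAX): max(4, 6) = 6

6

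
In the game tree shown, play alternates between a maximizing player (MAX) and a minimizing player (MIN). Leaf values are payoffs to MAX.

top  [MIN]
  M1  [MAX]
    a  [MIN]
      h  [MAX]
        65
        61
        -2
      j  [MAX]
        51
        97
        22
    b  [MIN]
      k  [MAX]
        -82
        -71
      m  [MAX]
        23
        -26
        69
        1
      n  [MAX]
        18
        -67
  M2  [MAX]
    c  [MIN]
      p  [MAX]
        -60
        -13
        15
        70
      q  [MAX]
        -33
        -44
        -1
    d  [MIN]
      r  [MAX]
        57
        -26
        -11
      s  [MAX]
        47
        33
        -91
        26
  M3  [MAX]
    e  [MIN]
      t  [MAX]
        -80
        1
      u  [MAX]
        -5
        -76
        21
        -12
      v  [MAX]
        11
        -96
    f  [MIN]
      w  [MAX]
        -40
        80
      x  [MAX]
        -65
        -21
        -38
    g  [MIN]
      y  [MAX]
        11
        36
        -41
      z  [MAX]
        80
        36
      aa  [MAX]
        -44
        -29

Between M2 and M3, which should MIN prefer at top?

M3

p (MAX): max(-60, -13, 15, 70) = 70
q (MAX): max(-33, -44, -1) = -1
c (MIN): min(70, -1) = -1
r (MAX): max(57, -26, -11) = 57
s (MAX): max(47, 33, -91, 26) = 47
d (MIN): min(57, 47) = 47
M2 (MAX): max(-1, 47) = 47
t (MAX): max(-80, 1) = 1
u (MAX): max(-5, -76, 21, -12) = 21
v (MAX): max(11, -96) = 11
e (MIN): min(1, 21, 11) = 1
w (MAX): max(-40, 80) = 80
x (MAX): max(-65, -21, -38) = -21
f (MIN): min(80, -21) = -21
y (MAX): max(11, 36, -41) = 36
z (MAX): max(80, 36) = 80
aa (MAX): max(-44, -29) = -29
g (MIN): min(36, 80, -29) = -29
M3 (MAX): max(1, -21, -29) = 1
MIN prefers the lower value; M2=47, M3=1. M3 is better since 1 < 47.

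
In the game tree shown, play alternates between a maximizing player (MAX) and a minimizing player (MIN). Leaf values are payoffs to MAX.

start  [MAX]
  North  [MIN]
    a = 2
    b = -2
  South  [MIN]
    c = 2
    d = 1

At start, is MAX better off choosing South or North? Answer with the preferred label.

South

South (MIN): min(2, 1) = 1
North (MIN): min(2, -2) = -2
MAX prefers the higher value; South=1, North=-2. South is better since 1 > -2.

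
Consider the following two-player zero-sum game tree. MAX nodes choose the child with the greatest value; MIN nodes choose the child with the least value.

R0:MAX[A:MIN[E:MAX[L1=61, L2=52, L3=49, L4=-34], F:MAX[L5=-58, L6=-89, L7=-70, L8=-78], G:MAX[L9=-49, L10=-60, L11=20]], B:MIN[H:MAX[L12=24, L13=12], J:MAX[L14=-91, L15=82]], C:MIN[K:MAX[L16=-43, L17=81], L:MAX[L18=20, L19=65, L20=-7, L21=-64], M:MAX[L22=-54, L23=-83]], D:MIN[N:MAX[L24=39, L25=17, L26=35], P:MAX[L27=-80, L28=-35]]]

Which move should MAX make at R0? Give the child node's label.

E (MAX): max(61, 52, 49, -34) = 61
F (MAX): max(-58, -89, -70, -78) = -58
G (MAX): max(-49, -60, 20) = 20
A (MIN): min(61, -58, 20) = -58
H (MAX): max(24, 12) = 24
J (MAX): max(-91, 82) = 82
B (MIN): min(24, 82) = 24
K (MAX): max(-43, 81) = 81
L (MAX): max(20, 65, -7, -64) = 65
M (MAX): max(-54, -83) = -54
C (MIN): min(81, 65, -54) = -54
N (MAX): max(39, 17, 35) = 39
P (MAX): max(-80, -35) = -35
D (MIN): min(39, -35) = -35
R0 (MAX): max(-58, 24, -54, -35) = 24
MAX at R0 wants the highest of {A=-58, B=24, C=-54, D=-35}, so chooses B.

B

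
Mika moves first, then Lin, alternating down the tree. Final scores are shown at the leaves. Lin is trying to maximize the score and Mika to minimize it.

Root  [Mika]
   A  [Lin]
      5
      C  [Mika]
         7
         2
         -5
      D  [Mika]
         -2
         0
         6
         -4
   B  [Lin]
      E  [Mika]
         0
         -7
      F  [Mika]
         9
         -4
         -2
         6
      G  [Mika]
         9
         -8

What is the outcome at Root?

-4

C (Mika): min(7, 2, -5) = -5
D (Mika): min(-2, 0, 6, -4) = -4
A (Lin): max(5, -5, -4) = 5
E (Mika): min(0, -7) = -7
F (Mika): min(9, -4, -2, 6) = -4
G (Mika): min(9, -8) = -8
B (Lin): max(-7, -4, -8) = -4
Root (Mika): min(5, -4) = -4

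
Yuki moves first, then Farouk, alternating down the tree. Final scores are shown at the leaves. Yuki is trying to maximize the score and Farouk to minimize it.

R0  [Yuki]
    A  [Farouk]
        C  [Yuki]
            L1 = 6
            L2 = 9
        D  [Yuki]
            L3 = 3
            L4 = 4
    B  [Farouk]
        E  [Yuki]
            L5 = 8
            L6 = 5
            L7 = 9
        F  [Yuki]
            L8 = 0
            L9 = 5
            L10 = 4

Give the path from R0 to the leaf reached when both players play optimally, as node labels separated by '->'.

C (Yuki): max(6, 9) = 9
D (Yuki): max(3, 4) = 4
A (Farouk): min(9, 4) = 4
E (Yuki): max(8, 5, 9) = 9
F (Yuki): max(0, 5, 4) = 5
B (Farouk): min(9, 5) = 5
R0 (Yuki): max(4, 5) = 5
At R0, Yuki picks B (highest: 5).
At B, Farouk picks F (lowest: 5).
At F, Yuki picks L9 (highest: 5).
Terminal value 5.

R0 -> B -> F -> L9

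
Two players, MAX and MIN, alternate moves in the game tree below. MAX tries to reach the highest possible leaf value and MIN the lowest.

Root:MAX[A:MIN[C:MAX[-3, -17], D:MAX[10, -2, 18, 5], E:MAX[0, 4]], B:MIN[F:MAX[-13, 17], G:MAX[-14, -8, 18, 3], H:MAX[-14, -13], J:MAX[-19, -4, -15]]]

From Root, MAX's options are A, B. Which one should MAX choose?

A

C (MAX): max(-3, -17) = -3
D (MAX): max(10, -2, 18, 5) = 18
E (MAX): max(0, 4) = 4
A (MIN): min(-3, 18, 4) = -3
F (MAX): max(-13, 17) = 17
G (MAX): max(-14, -8, 18, 3) = 18
H (MAX): max(-14, -13) = -13
J (MAX): max(-19, -4, -15) = -4
B (MIN): min(17, 18, -13, -4) = -13
Root (MAX): max(-3, -13) = -3
MAX at Root wants the highest of {A=-3, B=-13}, so chooses A.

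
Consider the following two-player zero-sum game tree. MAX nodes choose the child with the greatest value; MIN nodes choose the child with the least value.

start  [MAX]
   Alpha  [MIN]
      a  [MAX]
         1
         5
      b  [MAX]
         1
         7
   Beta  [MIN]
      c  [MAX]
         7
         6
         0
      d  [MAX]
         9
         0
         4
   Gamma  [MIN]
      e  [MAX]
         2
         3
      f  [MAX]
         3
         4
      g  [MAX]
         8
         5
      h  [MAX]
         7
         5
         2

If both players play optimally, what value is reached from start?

a (MAX): max(1, 5) = 5
b (MAX): max(1, 7) = 7
Alpha (MIN): min(5, 7) = 5
c (MAX): max(7, 6, 0) = 7
d (MAX): max(9, 0, 4) = 9
Beta (MIN): min(7, 9) = 7
e (MAX): max(2, 3) = 3
f (MAX): max(3, 4) = 4
g (MAX): max(8, 5) = 8
h (MAX): max(7, 5, 2) = 7
Gamma (MIN): min(3, 4, 8, 7) = 3
start (MAX): max(5, 7, 3) = 7

7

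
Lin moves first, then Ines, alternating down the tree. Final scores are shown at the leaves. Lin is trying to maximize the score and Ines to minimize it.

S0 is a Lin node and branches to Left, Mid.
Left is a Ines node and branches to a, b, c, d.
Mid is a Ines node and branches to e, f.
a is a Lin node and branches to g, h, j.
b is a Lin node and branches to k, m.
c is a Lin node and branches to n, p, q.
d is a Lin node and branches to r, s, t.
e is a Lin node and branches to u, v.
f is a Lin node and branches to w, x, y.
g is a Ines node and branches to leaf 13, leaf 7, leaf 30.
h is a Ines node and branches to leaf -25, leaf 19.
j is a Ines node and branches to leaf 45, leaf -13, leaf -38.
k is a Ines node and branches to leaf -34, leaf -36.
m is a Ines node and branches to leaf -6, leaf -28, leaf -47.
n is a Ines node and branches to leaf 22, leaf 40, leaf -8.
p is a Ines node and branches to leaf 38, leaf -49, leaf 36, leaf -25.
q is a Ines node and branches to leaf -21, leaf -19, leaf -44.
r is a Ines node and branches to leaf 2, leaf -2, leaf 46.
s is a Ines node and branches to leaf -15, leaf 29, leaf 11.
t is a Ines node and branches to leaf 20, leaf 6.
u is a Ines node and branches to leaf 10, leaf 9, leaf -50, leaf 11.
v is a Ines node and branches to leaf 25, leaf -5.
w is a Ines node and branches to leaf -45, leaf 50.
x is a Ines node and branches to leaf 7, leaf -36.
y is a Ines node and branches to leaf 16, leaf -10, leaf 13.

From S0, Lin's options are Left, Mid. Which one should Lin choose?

g (Ines): min(13, 7, 30) = 7
h (Ines): min(-25, 19) = -25
j (Ines): min(45, -13, -38) = -38
a (Lin): max(7, -25, -38) = 7
k (Ines): min(-34, -36) = -36
m (Ines): min(-6, -28, -47) = -47
b (Lin): max(-36, -47) = -36
n (Ines): min(22, 40, -8) = -8
p (Ines): min(38, -49, 36, -25) = -49
q (Ines): min(-21, -19, -44) = -44
c (Lin): max(-8, -49, -44) = -8
r (Ines): min(2, -2, 46) = -2
s (Ines): min(-15, 29, 11) = -15
t (Ines): min(20, 6) = 6
d (Lin): max(-2, -15, 6) = 6
Left (Ines): min(7, -36, -8, 6) = -36
u (Ines): min(10, 9, -50, 11) = -50
v (Ines): min(25, -5) = -5
e (Lin): max(-50, -5) = -5
w (Ines): min(-45, 50) = -45
x (Ines): min(7, -36) = -36
y (Ines): min(16, -10, 13) = -10
f (Lin): max(-45, -36, -10) = -10
Mid (Ines): min(-5, -10) = -10
S0 (Lin): max(-36, -10) = -10
Lin at S0 wants the highest of {Left=-36, Mid=-10}, so chooses Mid.

Mid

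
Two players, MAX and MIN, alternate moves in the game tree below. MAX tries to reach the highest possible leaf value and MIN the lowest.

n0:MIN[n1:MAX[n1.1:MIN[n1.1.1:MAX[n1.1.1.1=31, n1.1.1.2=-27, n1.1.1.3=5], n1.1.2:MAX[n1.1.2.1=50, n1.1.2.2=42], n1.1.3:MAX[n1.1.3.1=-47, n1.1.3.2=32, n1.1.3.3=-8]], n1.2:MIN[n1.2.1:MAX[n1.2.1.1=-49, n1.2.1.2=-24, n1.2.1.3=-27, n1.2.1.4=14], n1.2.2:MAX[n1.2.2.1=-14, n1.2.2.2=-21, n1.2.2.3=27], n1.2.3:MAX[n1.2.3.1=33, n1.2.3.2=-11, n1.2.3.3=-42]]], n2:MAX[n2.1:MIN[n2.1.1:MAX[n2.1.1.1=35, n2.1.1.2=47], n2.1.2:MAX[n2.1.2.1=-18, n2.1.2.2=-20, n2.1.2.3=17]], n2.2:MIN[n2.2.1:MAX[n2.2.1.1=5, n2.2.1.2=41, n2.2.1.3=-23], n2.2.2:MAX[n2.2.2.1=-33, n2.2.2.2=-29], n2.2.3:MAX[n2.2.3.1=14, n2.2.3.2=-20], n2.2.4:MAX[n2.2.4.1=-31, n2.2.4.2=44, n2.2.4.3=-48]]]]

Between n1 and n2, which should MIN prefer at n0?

n1.1.1 (MAX): max(31, -27, 5) = 31
n1.1.2 (MAX): max(50, 42) = 50
n1.1.3 (MAX): max(-47, 32, -8) = 32
n1.1 (MIN): min(31, 50, 32) = 31
n1.2.1 (MAX): max(-49, -24, -27, 14) = 14
n1.2.2 (MAX): max(-14, -21, 27) = 27
n1.2.3 (MAX): max(33, -11, -42) = 33
n1.2 (MIN): min(14, 27, 33) = 14
n1 (MAX): max(31, 14) = 31
n2.1.1 (MAX): max(35, 47) = 47
n2.1.2 (MAX): max(-18, -20, 17) = 17
n2.1 (MIN): min(47, 17) = 17
n2.2.1 (MAX): max(5, 41, -23) = 41
n2.2.2 (MAX): max(-33, -29) = -29
n2.2.3 (MAX): max(14, -20) = 14
n2.2.4 (MAX): max(-31, 44, -48) = 44
n2.2 (MIN): min(41, -29, 14, 44) = -29
n2 (MAX): max(17, -29) = 17
MIN prefers the lower value; n1=31, n2=17. n2 is better since 17 < 31.

n2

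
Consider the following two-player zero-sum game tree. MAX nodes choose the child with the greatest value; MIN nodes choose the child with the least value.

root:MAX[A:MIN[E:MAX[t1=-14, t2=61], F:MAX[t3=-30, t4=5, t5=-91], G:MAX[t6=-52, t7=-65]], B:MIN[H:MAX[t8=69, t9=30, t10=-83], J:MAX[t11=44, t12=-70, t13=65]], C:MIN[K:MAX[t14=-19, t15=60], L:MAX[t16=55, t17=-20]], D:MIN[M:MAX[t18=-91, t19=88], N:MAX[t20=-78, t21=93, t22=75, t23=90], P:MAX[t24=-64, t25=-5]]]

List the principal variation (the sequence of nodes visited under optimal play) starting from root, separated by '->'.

root -> B -> J -> t13

E (MAX): max(-14, 61) = 61
F (MAX): max(-30, 5, -91) = 5
G (MAX): max(-52, -65) = -52
A (MIN): min(61, 5, -52) = -52
H (MAX): max(69, 30, -83) = 69
J (MAX): max(44, -70, 65) = 65
B (MIN): min(69, 65) = 65
K (MAX): max(-19, 60) = 60
L (MAX): max(55, -20) = 55
C (MIN): min(60, 55) = 55
M (MAX): max(-91, 88) = 88
N (MAX): max(-78, 93, 75, 90) = 93
P (MAX): max(-64, -5) = -5
D (MIN): min(88, 93, -5) = -5
root (MAX): max(-52, 65, 55, -5) = 65
At root, MAX picks B (highest: 65).
At B, MIN picks J (lowest: 65).
At J, MAX picks t13 (highest: 65).
Terminal value 65.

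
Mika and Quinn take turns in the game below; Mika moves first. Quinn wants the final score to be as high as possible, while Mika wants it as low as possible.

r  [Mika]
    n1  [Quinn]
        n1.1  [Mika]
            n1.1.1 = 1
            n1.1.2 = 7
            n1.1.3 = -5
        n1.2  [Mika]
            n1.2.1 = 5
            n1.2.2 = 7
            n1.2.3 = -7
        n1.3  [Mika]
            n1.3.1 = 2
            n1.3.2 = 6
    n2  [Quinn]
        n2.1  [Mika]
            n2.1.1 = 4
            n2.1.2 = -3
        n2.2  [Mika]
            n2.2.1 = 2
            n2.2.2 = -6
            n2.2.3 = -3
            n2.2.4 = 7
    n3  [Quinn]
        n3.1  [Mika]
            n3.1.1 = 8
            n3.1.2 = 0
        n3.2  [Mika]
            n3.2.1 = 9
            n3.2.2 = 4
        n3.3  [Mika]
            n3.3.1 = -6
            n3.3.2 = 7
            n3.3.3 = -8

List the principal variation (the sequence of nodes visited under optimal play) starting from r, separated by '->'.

n1.1 (Mika): min(1, 7, -5) = -5
n1.2 (Mika): min(5, 7, -7) = -7
n1.3 (Mika): min(2, 6) = 2
n1 (Quinn): max(-5, -7, 2) = 2
n2.1 (Mika): min(4, -3) = -3
n2.2 (Mika): min(2, -6, -3, 7) = -6
n2 (Quinn): max(-3, -6) = -3
n3.1 (Mika): min(8, 0) = 0
n3.2 (Mika): min(9, 4) = 4
n3.3 (Mika): min(-6, 7, -8) = -8
n3 (Quinn): max(0, 4, -8) = 4
r (Mika): min(2, -3, 4) = -3
At r, Mika picks n2 (lowest: -3).
At n2, Quinn picks n2.1 (highest: -3).
At n2.1, Mika picks n2.1.2 (lowest: -3).
Terminal value -3.

r -> n2 -> n2.1 -> n2.1.2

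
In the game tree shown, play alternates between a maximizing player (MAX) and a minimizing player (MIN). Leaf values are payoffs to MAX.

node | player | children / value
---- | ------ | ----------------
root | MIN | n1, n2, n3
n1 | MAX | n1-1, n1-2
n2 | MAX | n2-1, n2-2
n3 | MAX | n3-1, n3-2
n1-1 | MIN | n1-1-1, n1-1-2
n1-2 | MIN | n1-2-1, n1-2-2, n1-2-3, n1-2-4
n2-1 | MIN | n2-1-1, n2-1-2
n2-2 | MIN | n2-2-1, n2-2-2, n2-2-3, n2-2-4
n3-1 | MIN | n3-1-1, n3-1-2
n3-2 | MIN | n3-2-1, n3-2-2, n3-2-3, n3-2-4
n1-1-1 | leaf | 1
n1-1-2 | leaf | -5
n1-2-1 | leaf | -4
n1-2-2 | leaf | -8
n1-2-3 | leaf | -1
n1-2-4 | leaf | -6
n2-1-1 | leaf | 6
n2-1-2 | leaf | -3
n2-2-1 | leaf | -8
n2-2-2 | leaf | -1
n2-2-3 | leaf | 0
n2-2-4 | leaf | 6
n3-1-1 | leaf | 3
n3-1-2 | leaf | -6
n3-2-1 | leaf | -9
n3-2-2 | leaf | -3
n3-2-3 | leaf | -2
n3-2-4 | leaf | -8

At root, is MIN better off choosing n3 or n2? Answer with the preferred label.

n3-1 (MIN): min(3, -6) = -6
n3-2 (MIN): min(-9, -3, -2, -8) = -9
n3 (MAX): max(-6, -9) = -6
n2-1 (MIN): min(6, -3) = -3
n2-2 (MIN): min(-8, -1, 0, 6) = -8
n2 (MAX): max(-3, -8) = -3
MIN prefers the lower value; n3=-6, n2=-3. n3 is better since -6 < -3.

n3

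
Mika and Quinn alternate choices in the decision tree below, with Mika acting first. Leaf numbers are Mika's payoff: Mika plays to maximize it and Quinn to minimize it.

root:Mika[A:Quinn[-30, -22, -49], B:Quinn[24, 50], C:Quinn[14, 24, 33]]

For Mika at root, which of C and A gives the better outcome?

C (Quinn): min(14, 24, 33) = 14
A (Quinn): min(-30, -22, -49) = -49
Mika prefers the higher value; C=14, A=-49. C is better since 14 > -49.

C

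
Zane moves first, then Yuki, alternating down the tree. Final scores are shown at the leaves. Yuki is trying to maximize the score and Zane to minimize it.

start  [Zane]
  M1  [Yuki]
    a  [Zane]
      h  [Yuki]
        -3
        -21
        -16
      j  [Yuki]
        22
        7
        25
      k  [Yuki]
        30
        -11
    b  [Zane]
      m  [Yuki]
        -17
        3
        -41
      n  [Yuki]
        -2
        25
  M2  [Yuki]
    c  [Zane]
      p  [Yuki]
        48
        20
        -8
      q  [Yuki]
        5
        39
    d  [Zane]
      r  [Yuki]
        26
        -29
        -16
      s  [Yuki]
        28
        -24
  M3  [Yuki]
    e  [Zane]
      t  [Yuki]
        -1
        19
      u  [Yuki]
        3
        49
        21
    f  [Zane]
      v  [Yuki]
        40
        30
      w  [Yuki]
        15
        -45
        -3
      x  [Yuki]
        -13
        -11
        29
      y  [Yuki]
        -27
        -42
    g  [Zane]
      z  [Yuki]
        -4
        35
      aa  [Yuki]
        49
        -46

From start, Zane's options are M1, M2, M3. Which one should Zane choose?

h (Yuki): max(-3, -21, -16) = -3
j (Yuki): max(22, 7, 25) = 25
k (Yuki): max(30, -11) = 30
a (Zane): min(-3, 25, 30) = -3
m (Yuki): max(-17, 3, -41) = 3
n (Yuki): max(-2, 25) = 25
b (Zane): min(3, 25) = 3
M1 (Yuki): max(-3, 3) = 3
p (Yuki): max(48, 20, -8) = 48
q (Yuki): max(5, 39) = 39
c (Zane): min(48, 39) = 39
r (Yuki): max(26, -29, -16) = 26
s (Yuki): max(28, -24) = 28
d (Zane): min(26, 28) = 26
M2 (Yuki): max(39, 26) = 39
t (Yuki): max(-1, 19) = 19
u (Yuki): max(3, 49, 21) = 49
e (Zane): min(19, 49) = 19
v (Yuki): max(40, 30) = 40
w (Yuki): max(15, -45, -3) = 15
x (Yuki): max(-13, -11, 29) = 29
y (Yuki): max(-27, -42) = -27
f (Zane): min(40, 15, 29, -27) = -27
z (Yuki): max(-4, 35) = 35
aa (Yuki): max(49, -46) = 49
g (Zane): min(35, 49) = 35
M3 (Yuki): max(19, -27, 35) = 35
start (Zane): min(3, 39, 35) = 3
Zane at start wants the lowest of {M1=3, M2=39, M3=35}, so chooses M1.

M1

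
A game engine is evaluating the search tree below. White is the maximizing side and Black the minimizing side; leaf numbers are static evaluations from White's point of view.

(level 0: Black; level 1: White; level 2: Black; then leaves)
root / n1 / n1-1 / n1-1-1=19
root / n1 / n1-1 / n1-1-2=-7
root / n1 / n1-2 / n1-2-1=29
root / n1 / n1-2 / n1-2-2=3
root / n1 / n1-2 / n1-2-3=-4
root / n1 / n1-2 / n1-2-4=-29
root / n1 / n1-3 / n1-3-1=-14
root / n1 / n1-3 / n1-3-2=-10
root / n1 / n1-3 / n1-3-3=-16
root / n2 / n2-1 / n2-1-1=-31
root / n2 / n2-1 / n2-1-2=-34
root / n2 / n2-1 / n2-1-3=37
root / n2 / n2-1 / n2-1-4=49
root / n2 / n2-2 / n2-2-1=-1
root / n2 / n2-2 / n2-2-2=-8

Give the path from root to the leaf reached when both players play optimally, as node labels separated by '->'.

n1-1 (Black): min(19, -7) = -7
n1-2 (Black): min(29, 3, -4, -29) = -29
n1-3 (Black): min(-14, -10, -16) = -16
n1 (White): max(-7, -29, -16) = -7
n2-1 (Black): min(-31, -34, 37, 49) = -34
n2-2 (Black): min(-1, -8) = -8
n2 (White): max(-34, -8) = -8
root (Black): min(-7, -8) = -8
At root, Black picks n2 (lowest: -8).
At n2, White picks n2-2 (highest: -8).
At n2-2, Black picks n2-2-2 (lowest: -8).
Terminal value -8.

root -> n2 -> n2-2 -> n2-2-2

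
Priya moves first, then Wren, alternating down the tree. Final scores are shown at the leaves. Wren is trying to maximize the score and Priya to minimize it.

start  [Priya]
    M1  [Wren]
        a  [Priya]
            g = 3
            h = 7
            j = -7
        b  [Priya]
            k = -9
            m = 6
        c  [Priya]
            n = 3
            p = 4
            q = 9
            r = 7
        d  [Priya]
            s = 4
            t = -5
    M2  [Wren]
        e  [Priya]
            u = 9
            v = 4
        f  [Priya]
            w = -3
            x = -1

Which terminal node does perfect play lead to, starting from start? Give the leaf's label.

n

a (Priya): min(3, 7, -7) = -7
b (Priya): min(-9, 6) = -9
c (Priya): min(3, 4, 9, 7) = 3
d (Priya): min(4, -5) = -5
M1 (Wren): max(-7, -9, 3, -5) = 3
e (Priya): min(9, 4) = 4
f (Priya): min(-3, -1) = -3
M2 (Wren): max(4, -3) = 4
start (Priya): min(3, 4) = 3
At start, Priya picks M1 (lowest: 3).
At M1, Wren picks c (highest: 3).
At c, Priya picks n (lowest: 3).
Terminal value 3.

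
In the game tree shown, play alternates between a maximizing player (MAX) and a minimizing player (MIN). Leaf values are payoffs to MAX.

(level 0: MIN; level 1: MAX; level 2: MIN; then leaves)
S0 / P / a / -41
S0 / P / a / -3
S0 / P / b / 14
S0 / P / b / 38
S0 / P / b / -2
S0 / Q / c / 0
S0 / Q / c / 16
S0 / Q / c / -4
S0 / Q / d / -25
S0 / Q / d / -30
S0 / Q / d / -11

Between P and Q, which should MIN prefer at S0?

a (MIN): min(-41, -3) = -41
b (MIN): min(14, 38, -2) = -2
P (MAX): max(-41, -2) = -2
c (MIN): min(0, 16, -4) = -4
d (MIN): min(-25, -30, -11) = -30
Q (MAX): max(-4, -30) = -4
MIN prefers the lower value; P=-2, Q=-4. Q is better since -4 < -2.

Q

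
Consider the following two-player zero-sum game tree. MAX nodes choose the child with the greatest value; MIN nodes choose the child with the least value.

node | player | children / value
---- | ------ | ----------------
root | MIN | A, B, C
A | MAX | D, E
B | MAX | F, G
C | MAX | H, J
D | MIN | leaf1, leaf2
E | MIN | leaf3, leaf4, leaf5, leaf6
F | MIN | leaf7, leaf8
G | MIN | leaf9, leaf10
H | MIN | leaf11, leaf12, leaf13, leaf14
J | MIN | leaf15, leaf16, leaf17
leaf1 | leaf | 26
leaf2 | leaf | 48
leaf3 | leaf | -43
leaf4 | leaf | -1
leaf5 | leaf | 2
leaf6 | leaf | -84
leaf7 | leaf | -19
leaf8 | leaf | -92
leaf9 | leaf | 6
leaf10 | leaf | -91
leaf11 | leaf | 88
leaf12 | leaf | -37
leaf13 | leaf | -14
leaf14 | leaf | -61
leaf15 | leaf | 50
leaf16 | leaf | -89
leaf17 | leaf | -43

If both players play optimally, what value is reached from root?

D (MIN): min(26, 48) = 26
E (MIN): min(-43, -1, 2, -84) = -84
A (MAX): max(26, -84) = 26
F (MIN): min(-19, -92) = -92
G (MIN): min(6, -91) = -91
B (MAX): max(-92, -91) = -91
H (MIN): min(88, -37, -14, -61) = -61
J (MIN): min(50, -89, -43) = -89
C (MAX): max(-61, -89) = -61
root (MIN): min(26, -91, -61) = -91

-91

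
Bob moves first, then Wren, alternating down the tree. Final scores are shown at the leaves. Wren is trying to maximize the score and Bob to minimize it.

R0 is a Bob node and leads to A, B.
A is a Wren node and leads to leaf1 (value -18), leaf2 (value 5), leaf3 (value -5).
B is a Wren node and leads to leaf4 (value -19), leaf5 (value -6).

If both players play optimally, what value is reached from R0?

A (Wren): max(-18, 5, -5) = 5
B (Wren): max(-19, -6) = -6
R0 (Bob): min(5, -6) = -6

-6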